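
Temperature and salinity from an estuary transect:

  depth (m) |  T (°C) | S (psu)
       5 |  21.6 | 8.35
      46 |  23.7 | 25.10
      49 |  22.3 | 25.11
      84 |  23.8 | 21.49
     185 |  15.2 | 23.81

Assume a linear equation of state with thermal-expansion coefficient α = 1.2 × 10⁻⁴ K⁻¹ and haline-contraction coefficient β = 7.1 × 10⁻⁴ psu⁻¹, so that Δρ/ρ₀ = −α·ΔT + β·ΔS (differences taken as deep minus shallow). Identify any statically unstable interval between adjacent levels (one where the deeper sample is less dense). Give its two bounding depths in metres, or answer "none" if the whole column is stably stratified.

49–84 m

Evaluate Δρ/ρ₀ = −αΔT + βΔS across each adjacent pair:
  5–46 m: −αΔT+βΔS = −(1.2 × 10⁻⁴)(+2.1)+(7.1 × 10⁻⁴)(+16.75) = 0.012 → stable
  46–49 m: −αΔT+βΔS = −(1.2 × 10⁻⁴)(-1.4)+(7.1 × 10⁻⁴)(+0.01) = 1.8 × 10⁻⁴ → stable
  49–84 m: −αΔT+βΔS = −(1.2 × 10⁻⁴)(+1.5)+(7.1 × 10⁻⁴)(-3.62) = -2.8 × 10⁻³ → UNSTABLE
  84–185 m: −αΔT+βΔS = −(1.2 × 10⁻⁴)(-8.6)+(7.1 × 10⁻⁴)(+2.32) = 2.7 × 10⁻³ → stable
The 49–84 m interval has Δρ < 0: lighter water underlies denser water.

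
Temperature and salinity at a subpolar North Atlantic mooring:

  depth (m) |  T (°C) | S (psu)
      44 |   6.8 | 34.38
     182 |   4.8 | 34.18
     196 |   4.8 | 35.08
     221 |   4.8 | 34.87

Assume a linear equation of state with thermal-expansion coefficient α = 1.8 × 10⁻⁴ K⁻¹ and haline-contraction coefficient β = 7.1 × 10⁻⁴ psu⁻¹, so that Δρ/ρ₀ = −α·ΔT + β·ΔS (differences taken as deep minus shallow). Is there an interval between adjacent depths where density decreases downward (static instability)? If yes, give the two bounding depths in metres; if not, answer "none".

Evaluate Δρ/ρ₀ = −αΔT + βΔS across each adjacent pair:
  44–182 m: −αΔT+βΔS = −(1.8 × 10⁻⁴)(-2.0)+(7.1 × 10⁻⁴)(-0.20) = 2.2 × 10⁻⁴ → stable
  182–196 m: −αΔT+βΔS = −(1.8 × 10⁻⁴)(+0.0)+(7.1 × 10⁻⁴)(+0.90) = 6.4 × 10⁻⁴ → stable
  196–221 m: −αΔT+βΔS = −(1.8 × 10⁻⁴)(+0.0)+(7.1 × 10⁻⁴)(-0.21) = -1.5 × 10⁻⁴ → UNSTABLE
The 196–221 m interval has Δρ < 0: lighter water underlies denser water.

196–221 m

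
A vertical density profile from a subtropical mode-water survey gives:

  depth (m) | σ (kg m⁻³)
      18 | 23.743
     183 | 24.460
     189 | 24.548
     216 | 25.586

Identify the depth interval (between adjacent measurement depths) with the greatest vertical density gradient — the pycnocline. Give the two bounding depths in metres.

189–216 m

Compute the density gradient over each adjacent pair:
  18–183 m: Δρ/Δz = 0.717/165 = 4.3 × 10⁻³ kg m⁻⁴
  183–189 m: Δρ/Δz = 0.088/6 = 0.015 kg m⁻⁴
  189–216 m: Δρ/Δz = 1.038/27 = 0.038 kg m⁻⁴
The largest gradient is in the 189–216 m interval — the pycnocline.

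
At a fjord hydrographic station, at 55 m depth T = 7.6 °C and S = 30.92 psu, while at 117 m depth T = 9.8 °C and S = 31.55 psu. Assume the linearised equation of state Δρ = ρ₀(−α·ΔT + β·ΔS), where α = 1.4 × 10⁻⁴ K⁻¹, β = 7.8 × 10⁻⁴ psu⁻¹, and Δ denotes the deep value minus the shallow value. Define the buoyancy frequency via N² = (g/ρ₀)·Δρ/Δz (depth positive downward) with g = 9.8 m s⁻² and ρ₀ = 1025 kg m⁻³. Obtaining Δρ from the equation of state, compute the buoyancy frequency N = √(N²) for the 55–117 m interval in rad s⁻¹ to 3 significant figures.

ΔT = +2.2 K, ΔS = +0.63 psu (deep − shallow).
Δρ/ρ₀ = −αΔT + βΔS = -3.08 × 10⁻⁴ + 4.914 × 10⁻⁴ = 1.834 × 10⁻⁴, so Δρ ≈ 0.1880 kg m⁻³.
N² = (g/ρ₀)·Δρ/Δz = g·(Δρ/ρ₀)/Δz = 9.8 × 1.834 × 10⁻⁴ / 62 = 2.8989 × 10⁻⁵ s⁻².
N = √(2.8989 × 10⁻⁵) = 5.3841 × 10⁻³ rad s⁻¹ ≈ 5.38 × 10⁻³ rad s⁻¹.

5.38 × 10⁻³ rad s⁻¹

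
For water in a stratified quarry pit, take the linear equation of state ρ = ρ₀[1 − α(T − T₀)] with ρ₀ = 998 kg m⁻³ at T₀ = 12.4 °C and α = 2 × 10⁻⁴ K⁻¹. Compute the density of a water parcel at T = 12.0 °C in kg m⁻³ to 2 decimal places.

998.08 kg m⁻³

T − T₀ = -0.4 K.
Bracket = 1 − α·(-0.4) = 1 + (8.00 × 10⁻⁵) = 1.0000800.
ρ = 998 × 1.0000800 = 998.08 kg m⁻³.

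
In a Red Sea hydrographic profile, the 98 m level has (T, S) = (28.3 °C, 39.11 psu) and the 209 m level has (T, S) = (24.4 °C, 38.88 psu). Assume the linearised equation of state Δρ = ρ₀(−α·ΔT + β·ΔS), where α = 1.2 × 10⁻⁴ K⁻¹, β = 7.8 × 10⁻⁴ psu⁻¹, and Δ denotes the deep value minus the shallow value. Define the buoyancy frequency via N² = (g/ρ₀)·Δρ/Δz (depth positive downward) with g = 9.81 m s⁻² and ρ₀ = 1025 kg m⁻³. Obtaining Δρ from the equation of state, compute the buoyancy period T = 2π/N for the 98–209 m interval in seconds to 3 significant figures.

1.24 × 10³ s

ΔT = -3.9 K, ΔS = -0.23 psu (deep − shallow).
Δρ/ρ₀ = −αΔT + βΔS = 4.68 × 10⁻⁴ − 1.794 × 10⁻⁴ = 2.886 × 10⁻⁴, so Δρ ≈ 0.2958 kg m⁻³.
N² = (g/ρ₀)·Δρ/Δz = g·(Δρ/ρ₀)/Δz = 9.81 × 2.886 × 10⁻⁴ / 111 = 2.5506 × 10⁻⁵ s⁻².
N = √(2.5506 × 10⁻⁵) = 5.0503 × 10⁻³ rad s⁻¹ → T = 2π/N = 1.2441 × 10³ s ≈ 1.24 × 10³ s.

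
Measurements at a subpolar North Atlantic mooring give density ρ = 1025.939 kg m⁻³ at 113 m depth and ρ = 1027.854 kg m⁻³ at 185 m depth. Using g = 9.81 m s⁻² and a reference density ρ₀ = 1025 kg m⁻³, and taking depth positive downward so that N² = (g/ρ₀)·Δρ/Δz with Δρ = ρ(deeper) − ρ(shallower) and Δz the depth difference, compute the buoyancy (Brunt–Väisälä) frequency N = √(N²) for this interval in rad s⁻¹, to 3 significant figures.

Δρ = 1027.854 − 1025.939 = 1.915 kg m⁻³ over Δz = 185 − 113 = 72 m.
N² = (9.81/1025) × (1.915/72) = 2.5455 × 10⁻⁴ s⁻².
N = √(2.5455 × 10⁻⁴) = 0.015955 rad s⁻¹ ≈ 0.0160 rad s⁻¹.

0.0160 rad s⁻¹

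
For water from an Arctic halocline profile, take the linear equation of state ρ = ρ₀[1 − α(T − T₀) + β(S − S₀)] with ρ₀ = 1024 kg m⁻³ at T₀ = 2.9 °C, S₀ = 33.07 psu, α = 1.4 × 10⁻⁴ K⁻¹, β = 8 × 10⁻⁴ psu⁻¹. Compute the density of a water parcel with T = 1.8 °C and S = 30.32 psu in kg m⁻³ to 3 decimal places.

1021.905 kg m⁻³

T − T₀ = -1.1 K, S − S₀ = -2.75 psu.
Bracket = 1 − α·(-1.1) + β·(-2.75) = 1 + (-2.046 × 10⁻³) = 0.9979540.
ρ = 1024 × 0.9979540 = 1021.905 kg m⁻³.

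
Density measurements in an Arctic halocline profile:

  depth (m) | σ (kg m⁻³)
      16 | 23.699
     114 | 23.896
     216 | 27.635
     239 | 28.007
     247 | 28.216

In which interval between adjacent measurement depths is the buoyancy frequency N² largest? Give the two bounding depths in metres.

Compute the density gradient over each adjacent pair:
  16–114 m: Δρ/Δz = 0.197/98 = 2.0 × 10⁻³ kg m⁻⁴
  114–216 m: Δρ/Δz = 3.739/102 = 0.037 kg m⁻⁴
  216–239 m: Δρ/Δz = 0.372/23 = 0.016 kg m⁻⁴
  239–247 m: Δρ/Δz = 0.209/8 = 0.026 kg m⁻⁴
The largest gradient is in the 114–216 m interval — the pycnocline.

114–216 m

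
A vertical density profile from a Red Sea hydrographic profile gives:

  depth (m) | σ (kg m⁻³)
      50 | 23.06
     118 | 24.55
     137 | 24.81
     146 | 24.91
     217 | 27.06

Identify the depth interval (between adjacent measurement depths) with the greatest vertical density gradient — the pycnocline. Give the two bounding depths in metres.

Compute the density gradient over each adjacent pair:
  50–118 m: Δρ/Δz = 1.49/68 = 0.022 kg m⁻⁴
  118–137 m: Δρ/Δz = 0.26/19 = 0.014 kg m⁻⁴
  137–146 m: Δρ/Δz = 0.10/9 = 0.011 kg m⁻⁴
  146–217 m: Δρ/Δz = 2.15/71 = 0.030 kg m⁻⁴
The largest gradient is in the 146–217 m interval — the pycnocline.

146–217 m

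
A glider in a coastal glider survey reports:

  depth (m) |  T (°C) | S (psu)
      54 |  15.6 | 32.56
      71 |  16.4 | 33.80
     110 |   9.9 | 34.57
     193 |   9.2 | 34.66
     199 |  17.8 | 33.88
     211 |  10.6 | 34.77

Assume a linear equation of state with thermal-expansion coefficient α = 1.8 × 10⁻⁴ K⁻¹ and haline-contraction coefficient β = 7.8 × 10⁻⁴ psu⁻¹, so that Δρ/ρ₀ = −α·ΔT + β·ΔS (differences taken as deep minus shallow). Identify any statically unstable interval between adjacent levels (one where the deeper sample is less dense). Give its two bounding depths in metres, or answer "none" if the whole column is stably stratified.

Evaluate Δρ/ρ₀ = −αΔT + βΔS across each adjacent pair:
  54–71 m: −αΔT+βΔS = −(1.8 × 10⁻⁴)(+0.8)+(7.8 × 10⁻⁴)(+1.24) = 8.2 × 10⁻⁴ → stable
  71–110 m: −αΔT+βΔS = −(1.8 × 10⁻⁴)(-6.5)+(7.8 × 10⁻⁴)(+0.77) = 1.8 × 10⁻³ → stable
  110–193 m: −αΔT+βΔS = −(1.8 × 10⁻⁴)(-0.7)+(7.8 × 10⁻⁴)(+0.09) = 2.0 × 10⁻⁴ → stable
  193–199 m: −αΔT+βΔS = −(1.8 × 10⁻⁴)(+8.6)+(7.8 × 10⁻⁴)(-0.78) = -2.2 × 10⁻³ → UNSTABLE
  199–211 m: −αΔT+βΔS = −(1.8 × 10⁻⁴)(-7.2)+(7.8 × 10⁻⁴)(+0.89) = 2.0 × 10⁻³ → stable
The 193–199 m interval has Δρ < 0: lighter water underlies denser water.

193–199 m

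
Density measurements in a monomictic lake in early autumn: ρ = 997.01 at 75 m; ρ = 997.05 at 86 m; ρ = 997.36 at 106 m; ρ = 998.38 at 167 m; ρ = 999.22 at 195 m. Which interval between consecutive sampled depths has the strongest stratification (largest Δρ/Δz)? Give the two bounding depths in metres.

Compute the density gradient over each adjacent pair:
  75–86 m: Δρ/Δz = 0.04/11 = 3.6 × 10⁻³ kg m⁻⁴
  86–106 m: Δρ/Δz = 0.31/20 = 0.015 kg m⁻⁴
  106–167 m: Δρ/Δz = 1.02/61 = 0.017 kg m⁻⁴
  167–195 m: Δρ/Δz = 0.84/28 = 0.030 kg m⁻⁴
The largest gradient is in the 167–195 m interval — the pycnocline.

167–195 m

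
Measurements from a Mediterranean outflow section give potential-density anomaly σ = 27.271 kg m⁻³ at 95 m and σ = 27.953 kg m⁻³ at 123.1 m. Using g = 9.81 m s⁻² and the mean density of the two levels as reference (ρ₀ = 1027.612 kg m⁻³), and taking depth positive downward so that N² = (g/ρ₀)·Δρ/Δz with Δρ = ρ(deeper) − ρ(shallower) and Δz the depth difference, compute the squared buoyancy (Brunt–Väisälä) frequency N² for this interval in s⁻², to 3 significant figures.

2.32 × 10⁻⁴ s⁻²

Δρ = 1027.953 − 1027.271 = 0.682 kg m⁻³ over Δz = 123.1 − 95 = 28.1 m.
N² = (9.81/1027.612) × (0.682/28.1) = 2.3170 × 10⁻⁴ s⁻² ≈ 2.32 × 10⁻⁴ s⁻².
A positive N² confirms static stability across the interval.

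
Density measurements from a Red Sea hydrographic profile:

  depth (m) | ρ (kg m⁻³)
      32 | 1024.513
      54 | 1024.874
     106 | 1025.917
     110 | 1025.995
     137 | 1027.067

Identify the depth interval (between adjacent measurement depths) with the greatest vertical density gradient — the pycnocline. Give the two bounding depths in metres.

110–137 m

Compute the density gradient over each adjacent pair:
  32–54 m: Δρ/Δz = 0.361/22 = 0.016 kg m⁻⁴
  54–106 m: Δρ/Δz = 1.043/52 = 0.020 kg m⁻⁴
  106–110 m: Δρ/Δz = 0.078/4 = 0.019 kg m⁻⁴
  110–137 m: Δρ/Δz = 1.072/27 = 0.040 kg m⁻⁴
The largest gradient is in the 110–137 m interval — the pycnocline.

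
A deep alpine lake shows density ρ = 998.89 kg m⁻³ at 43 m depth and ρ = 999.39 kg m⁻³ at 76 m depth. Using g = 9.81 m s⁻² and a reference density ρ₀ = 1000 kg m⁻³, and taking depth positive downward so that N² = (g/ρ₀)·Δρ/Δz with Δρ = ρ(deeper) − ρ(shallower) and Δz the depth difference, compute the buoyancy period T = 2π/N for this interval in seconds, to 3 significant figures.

515 s

Δρ = 999.39 − 998.89 = 0.50 kg m⁻³ over Δz = 76 − 43 = 33 m.
N² = (9.81/1000) × (0.50/33) = 1.4864 × 10⁻⁴ s⁻².
N = √(1.4864 × 10⁻⁴) = 0.012192 rad s⁻¹, so T = 2π/N = 515.35 s ≈ 515 s.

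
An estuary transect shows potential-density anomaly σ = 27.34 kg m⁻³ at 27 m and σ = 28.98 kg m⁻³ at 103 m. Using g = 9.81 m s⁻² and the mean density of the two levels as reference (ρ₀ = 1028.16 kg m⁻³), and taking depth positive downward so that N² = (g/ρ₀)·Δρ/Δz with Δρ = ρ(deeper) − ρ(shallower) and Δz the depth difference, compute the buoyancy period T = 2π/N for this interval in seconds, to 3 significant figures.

438 s

Δρ = 1028.98 − 1027.34 = 1.64 kg m⁻³ over Δz = 103 − 27 = 76 m.
N² = (9.81/1028.16) × (1.64/76) = 2.0589 × 10⁻⁴ s⁻².
N = √(2.0589 × 10⁻⁴) = 0.014349 rad s⁻¹, so T = 2π/N = 437.88 s ≈ 438 s.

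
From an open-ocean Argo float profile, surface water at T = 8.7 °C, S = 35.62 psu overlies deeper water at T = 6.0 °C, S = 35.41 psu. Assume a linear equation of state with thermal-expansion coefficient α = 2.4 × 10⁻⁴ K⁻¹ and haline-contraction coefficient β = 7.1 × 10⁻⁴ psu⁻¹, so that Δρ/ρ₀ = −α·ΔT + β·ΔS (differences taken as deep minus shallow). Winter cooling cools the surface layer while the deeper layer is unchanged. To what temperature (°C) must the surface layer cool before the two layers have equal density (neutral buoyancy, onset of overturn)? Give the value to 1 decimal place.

Neutral buoyancy requires Δρ = 0, i.e. −α(T_deep − T_surf′) + β(S_deep − S_surf) = 0.
T_surf′ = T_deep − (β/α)·ΔS = 6.0 − (7.1 × 10⁻⁴/2.4 × 10⁻⁴)·(-0.21) = 6.621 °C.
Cooling required: 8.7 − (6.621) = 2.079 °C.

6.6 °C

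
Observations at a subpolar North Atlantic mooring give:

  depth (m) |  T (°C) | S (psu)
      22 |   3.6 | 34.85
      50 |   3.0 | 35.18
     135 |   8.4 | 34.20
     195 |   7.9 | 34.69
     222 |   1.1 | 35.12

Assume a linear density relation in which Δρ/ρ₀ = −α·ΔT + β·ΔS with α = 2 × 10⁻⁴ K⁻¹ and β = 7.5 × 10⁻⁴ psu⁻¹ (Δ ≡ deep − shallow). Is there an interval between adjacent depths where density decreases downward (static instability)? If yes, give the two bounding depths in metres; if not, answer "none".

50–135 m

Evaluate Δρ/ρ₀ = −αΔT + βΔS across each adjacent pair:
  22–50 m: −αΔT+βΔS = −(2 × 10⁻⁴)(-0.6)+(7.5 × 10⁻⁴)(+0.33) = 3.7 × 10⁻⁴ → stable
  50–135 m: −αΔT+βΔS = −(2 × 10⁻⁴)(+5.4)+(7.5 × 10⁻⁴)(-0.98) = -1.8 × 10⁻³ → UNSTABLE
  135–195 m: −αΔT+βΔS = −(2 × 10⁻⁴)(-0.5)+(7.5 × 10⁻⁴)(+0.49) = 4.7 × 10⁻⁴ → stable
  195–222 m: −αΔT+βΔS = −(2 × 10⁻⁴)(-6.8)+(7.5 × 10⁻⁴)(+0.43) = 1.7 × 10⁻³ → stable
The 50–135 m interval has Δρ < 0: lighter water underlies denser water.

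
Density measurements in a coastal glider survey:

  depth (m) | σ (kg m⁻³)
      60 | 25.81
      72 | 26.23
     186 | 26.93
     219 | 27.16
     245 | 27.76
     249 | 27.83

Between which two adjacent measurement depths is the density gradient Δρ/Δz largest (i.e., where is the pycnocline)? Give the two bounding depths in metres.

60–72 m

Compute the density gradient over each adjacent pair:
  60–72 m: Δρ/Δz = 0.42/12 = 0.035 kg m⁻⁴
  72–186 m: Δρ/Δz = 0.70/114 = 6.1 × 10⁻³ kg m⁻⁴
  186–219 m: Δρ/Δz = 0.23/33 = 7.0 × 10⁻³ kg m⁻⁴
  219–245 m: Δρ/Δz = 0.60/26 = 0.023 kg m⁻⁴
  245–249 m: Δρ/Δz = 0.07/4 = 0.018 kg m⁻⁴
The largest gradient is in the 60–72 m interval — the pycnocline.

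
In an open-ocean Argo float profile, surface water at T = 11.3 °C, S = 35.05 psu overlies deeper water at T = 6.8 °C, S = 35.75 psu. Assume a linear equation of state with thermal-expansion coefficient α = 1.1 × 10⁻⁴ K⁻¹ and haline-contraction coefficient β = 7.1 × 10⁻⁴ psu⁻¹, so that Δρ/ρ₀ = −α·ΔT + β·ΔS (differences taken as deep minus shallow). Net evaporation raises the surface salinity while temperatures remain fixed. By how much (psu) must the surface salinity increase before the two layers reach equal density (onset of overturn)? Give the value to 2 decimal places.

1.40 psu

Neutral buoyancy requires −α(T_deep − T_surf) + β(S_deep − S_surf′) = 0.
S_surf′ = S_deep − (α/β)·ΔT = 35.75 − (1.1 × 10⁻⁴/7.1 × 10⁻⁴)·(-4.5) = 36.4472 psu.
Increase required: 36.4472 − 35.05 = 1.3972 psu.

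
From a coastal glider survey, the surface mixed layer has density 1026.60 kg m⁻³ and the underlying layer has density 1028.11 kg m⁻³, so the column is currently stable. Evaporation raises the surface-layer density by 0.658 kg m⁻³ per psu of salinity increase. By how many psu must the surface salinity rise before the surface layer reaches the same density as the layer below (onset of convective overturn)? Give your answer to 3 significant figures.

2.29 psu

Density deficit of the surface layer: 1028.11 − 1026.60 = 1.51 kg m⁻³.
Required change = 1.51 / 0.658 = 2.29 psu.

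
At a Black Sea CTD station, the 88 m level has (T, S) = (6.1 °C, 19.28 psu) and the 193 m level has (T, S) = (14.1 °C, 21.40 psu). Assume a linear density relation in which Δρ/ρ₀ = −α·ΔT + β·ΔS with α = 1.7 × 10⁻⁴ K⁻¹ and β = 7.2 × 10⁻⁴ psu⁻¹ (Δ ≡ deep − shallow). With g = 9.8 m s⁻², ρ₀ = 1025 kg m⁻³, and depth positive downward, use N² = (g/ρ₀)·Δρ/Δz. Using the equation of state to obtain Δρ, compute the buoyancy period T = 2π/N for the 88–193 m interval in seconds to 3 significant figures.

ΔT = +8.0 K, ΔS = +2.12 psu (deep − shallow).
Δρ/ρ₀ = −αΔT + βΔS = -1.36 × 10⁻³ + 1.5264 × 10⁻³ = 1.664 × 10⁻⁴, so Δρ ≈ 0.1706 kg m⁻³.
N² = (g/ρ₀)·Δρ/Δz = g·(Δρ/ρ₀)/Δz = 9.8 × 1.664 × 10⁻⁴ / 105 = 1.5531 × 10⁻⁵ s⁻².
N = √(1.5531 × 10⁻⁵) = 3.9409 × 10⁻³ rad s⁻¹ → T = 2π/N = 1.5944 × 10³ s ≈ 1.59 × 10³ s.

1.59 × 10³ s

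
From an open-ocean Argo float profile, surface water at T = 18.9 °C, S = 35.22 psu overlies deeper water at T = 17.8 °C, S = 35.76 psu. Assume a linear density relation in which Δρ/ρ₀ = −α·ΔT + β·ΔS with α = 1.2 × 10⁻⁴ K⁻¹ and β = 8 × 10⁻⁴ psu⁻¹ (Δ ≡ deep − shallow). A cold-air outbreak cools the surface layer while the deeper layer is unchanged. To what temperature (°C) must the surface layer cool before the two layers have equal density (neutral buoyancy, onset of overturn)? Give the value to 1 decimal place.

14.2 °C

Neutral buoyancy requires Δρ = 0, i.e. −α(T_deep − T_surf′) + β(S_deep − S_surf) = 0.
T_surf′ = T_deep − (β/α)·ΔS = 17.8 − (8 × 10⁻⁴/1.2 × 10⁻⁴)·(+0.54) = 14.200 °C.
Cooling required: 18.9 − (14.200) = 4.700 °C.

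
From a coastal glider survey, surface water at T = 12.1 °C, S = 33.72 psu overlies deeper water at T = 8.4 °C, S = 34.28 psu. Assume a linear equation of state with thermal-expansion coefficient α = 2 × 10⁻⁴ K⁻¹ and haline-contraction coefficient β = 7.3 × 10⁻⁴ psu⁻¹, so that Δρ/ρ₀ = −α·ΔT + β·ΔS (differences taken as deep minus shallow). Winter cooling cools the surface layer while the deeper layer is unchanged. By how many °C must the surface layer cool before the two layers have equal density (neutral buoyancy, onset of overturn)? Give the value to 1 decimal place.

Neutral buoyancy requires Δρ = 0, i.e. −α(T_deep − T_surf′) + β(S_deep − S_surf) = 0.
T_surf′ = T_deep − (β/α)·ΔS = 8.4 − (7.3 × 10⁻⁴/2 × 10⁻⁴)·(+0.56) = 6.356 °C.
Cooling required: 12.1 − (6.356) = 5.744 °C.

5.7 °C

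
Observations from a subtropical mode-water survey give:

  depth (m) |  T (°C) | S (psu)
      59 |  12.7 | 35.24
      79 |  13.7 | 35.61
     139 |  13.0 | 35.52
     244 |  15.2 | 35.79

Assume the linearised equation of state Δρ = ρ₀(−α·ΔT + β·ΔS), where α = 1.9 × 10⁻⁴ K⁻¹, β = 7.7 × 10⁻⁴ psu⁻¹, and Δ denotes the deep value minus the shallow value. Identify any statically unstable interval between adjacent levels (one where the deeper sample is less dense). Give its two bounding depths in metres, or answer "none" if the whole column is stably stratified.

Evaluate Δρ/ρ₀ = −αΔT + βΔS across each adjacent pair:
  59–79 m: −αΔT+βΔS = −(1.9 × 10⁻⁴)(+1.0)+(7.7 × 10⁻⁴)(+0.37) = 9.5 × 10⁻⁵ → stable
  79–139 m: −αΔT+βΔS = −(1.9 × 10⁻⁴)(-0.7)+(7.7 × 10⁻⁴)(-0.09) = 6.4 × 10⁻⁵ → stable
  139–244 m: −αΔT+βΔS = −(1.9 × 10⁻⁴)(+2.2)+(7.7 × 10⁻⁴)(+0.27) = -2.1 × 10⁻⁴ → UNSTABLE
The 139–244 m interval has Δρ < 0: lighter water underlies denser water.

139–244 m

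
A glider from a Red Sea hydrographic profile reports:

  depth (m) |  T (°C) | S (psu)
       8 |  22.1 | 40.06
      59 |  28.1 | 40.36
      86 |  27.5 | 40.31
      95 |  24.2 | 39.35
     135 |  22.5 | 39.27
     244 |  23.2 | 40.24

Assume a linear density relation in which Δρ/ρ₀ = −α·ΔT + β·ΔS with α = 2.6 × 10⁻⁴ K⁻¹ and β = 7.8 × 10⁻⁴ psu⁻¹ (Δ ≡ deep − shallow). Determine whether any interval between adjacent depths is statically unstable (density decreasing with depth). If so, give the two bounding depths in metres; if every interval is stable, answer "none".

8–59 m

Evaluate Δρ/ρ₀ = −αΔT + βΔS across each adjacent pair:
  8–59 m: −αΔT+βΔS = −(2.6 × 10⁻⁴)(+6.0)+(7.8 × 10⁻⁴)(+0.30) = -1.3 × 10⁻³ → UNSTABLE
  59–86 m: −αΔT+βΔS = −(2.6 × 10⁻⁴)(-0.6)+(7.8 × 10⁻⁴)(-0.05) = 1.2 × 10⁻⁴ → stable
  86–95 m: −αΔT+βΔS = −(2.6 × 10⁻⁴)(-3.3)+(7.8 × 10⁻⁴)(-0.96) = 1.1 × 10⁻⁴ → stable
  95–135 m: −αΔT+βΔS = −(2.6 × 10⁻⁴)(-1.7)+(7.8 × 10⁻⁴)(-0.08) = 3.8 × 10⁻⁴ → stable
  135–244 m: −αΔT+βΔS = −(2.6 × 10⁻⁴)(+0.7)+(7.8 × 10⁻⁴)(+0.97) = 5.7 × 10⁻⁴ → stable
The 8–59 m interval has Δρ < 0: lighter water underlies denser water.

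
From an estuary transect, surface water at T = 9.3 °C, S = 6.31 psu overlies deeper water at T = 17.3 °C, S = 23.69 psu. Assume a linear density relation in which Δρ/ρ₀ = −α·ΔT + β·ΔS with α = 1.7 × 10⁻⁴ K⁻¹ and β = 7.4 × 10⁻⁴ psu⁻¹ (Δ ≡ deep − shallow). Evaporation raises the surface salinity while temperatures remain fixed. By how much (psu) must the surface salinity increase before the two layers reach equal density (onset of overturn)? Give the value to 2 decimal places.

15.54 psu

Neutral buoyancy requires −α(T_deep − T_surf) + β(S_deep − S_surf′) = 0.
S_surf′ = S_deep − (α/β)·ΔT = 23.69 − (1.7 × 10⁻⁴/7.4 × 10⁻⁴)·(+8.0) = 21.8522 psu.
Increase required: 21.8522 − 6.31 = 15.5422 psu.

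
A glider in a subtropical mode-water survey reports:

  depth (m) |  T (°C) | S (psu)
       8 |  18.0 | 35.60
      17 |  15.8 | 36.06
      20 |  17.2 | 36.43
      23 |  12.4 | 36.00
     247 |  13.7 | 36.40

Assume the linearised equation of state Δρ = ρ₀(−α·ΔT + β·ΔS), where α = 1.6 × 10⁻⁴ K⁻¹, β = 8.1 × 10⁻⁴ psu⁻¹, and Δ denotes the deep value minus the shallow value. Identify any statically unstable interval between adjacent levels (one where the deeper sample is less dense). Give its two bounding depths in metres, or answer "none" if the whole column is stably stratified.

none

Evaluate Δρ/ρ₀ = −αΔT + βΔS across each adjacent pair:
  8–17 m: −αΔT+βΔS = −(1.6 × 10⁻⁴)(-2.2)+(8.1 × 10⁻⁴)(+0.46) = 7.2 × 10⁻⁴ → stable
  17–20 m: −αΔT+βΔS = −(1.6 × 10⁻⁴)(+1.4)+(8.1 × 10⁻⁴)(+0.37) = 7.6 × 10⁻⁵ → stable
  20–23 m: −αΔT+βΔS = −(1.6 × 10⁻⁴)(-4.8)+(8.1 × 10⁻⁴)(-0.43) = 4.2 × 10⁻⁴ → stable
  23–247 m: −αΔT+βΔS = −(1.6 × 10⁻⁴)(+1.3)+(8.1 × 10⁻⁴)(+0.40) = 1.2 × 10⁻⁴ → stable
Every interval has Δρ > 0: the column is stably stratified throughout.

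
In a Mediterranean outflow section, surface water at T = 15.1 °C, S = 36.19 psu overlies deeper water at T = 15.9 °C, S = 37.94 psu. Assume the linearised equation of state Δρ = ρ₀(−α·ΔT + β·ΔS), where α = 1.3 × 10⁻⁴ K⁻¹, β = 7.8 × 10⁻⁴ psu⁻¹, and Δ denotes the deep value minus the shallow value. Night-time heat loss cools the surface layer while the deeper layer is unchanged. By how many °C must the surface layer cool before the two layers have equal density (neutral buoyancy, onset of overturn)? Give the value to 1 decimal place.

9.7 °C

Neutral buoyancy requires Δρ = 0, i.e. −α(T_deep − T_surf′) + β(S_deep − S_surf) = 0.
T_surf′ = T_deep − (β/α)·ΔS = 15.9 − (7.8 × 10⁻⁴/1.3 × 10⁻⁴)·(+1.75) = 5.400 °C.
Cooling required: 15.1 − (5.400) = 9.700 °C.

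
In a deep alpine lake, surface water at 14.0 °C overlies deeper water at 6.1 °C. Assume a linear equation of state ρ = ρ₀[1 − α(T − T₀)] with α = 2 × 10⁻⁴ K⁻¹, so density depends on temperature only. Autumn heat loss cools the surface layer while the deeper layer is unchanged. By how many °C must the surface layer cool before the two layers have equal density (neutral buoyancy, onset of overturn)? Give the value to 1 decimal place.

With temperature the only control, equal density requires T_surf′ = T_deep.
T_surf′ = 6.1 °C.
Cooling required: 14.0 − 6.1 = 7.9 °C.

7.9 °C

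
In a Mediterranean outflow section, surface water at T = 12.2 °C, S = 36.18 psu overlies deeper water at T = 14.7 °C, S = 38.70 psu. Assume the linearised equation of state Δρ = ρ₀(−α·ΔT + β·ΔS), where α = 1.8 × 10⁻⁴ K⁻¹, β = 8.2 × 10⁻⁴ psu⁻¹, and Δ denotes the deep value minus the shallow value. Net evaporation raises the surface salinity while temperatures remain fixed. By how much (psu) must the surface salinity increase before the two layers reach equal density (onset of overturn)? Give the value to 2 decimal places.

1.97 psu

Neutral buoyancy requires −α(T_deep − T_surf) + β(S_deep − S_surf′) = 0.
S_surf′ = S_deep − (α/β)·ΔT = 38.70 − (1.8 × 10⁻⁴/8.2 × 10⁻⁴)·(+2.5) = 38.1512 psu.
Increase required: 38.1512 − 36.18 = 1.9712 psu.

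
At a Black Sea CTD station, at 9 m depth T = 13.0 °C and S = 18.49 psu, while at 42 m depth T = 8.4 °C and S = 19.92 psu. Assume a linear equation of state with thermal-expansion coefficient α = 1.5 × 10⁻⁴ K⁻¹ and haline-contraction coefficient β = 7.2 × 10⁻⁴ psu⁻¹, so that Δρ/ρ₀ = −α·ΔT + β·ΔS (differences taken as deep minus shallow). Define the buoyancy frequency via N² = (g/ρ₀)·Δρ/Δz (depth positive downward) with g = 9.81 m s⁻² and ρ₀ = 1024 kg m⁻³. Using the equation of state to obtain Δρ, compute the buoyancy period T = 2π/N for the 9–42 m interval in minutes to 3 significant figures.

ΔT = -4.6 K, ΔS = +1.43 psu (deep − shallow).
Δρ/ρ₀ = −αΔT + βΔS = 6.90 × 10⁻⁴ + 1.0296 × 10⁻³ = 1.7196 × 10⁻³, so Δρ ≈ 1.761 kg m⁻³.
N² = (g/ρ₀)·Δρ/Δz = g·(Δρ/ρ₀)/Δz = 9.81 × 1.7196 × 10⁻³ / 33 = 5.1119 × 10⁻⁴ s⁻².
N = √(5.1119 × 10⁻⁴) = 0.022610 rad s⁻¹ → T = 2π/N = 277.89 s = 4.6315 min ≈ 4.63 min.

4.63 min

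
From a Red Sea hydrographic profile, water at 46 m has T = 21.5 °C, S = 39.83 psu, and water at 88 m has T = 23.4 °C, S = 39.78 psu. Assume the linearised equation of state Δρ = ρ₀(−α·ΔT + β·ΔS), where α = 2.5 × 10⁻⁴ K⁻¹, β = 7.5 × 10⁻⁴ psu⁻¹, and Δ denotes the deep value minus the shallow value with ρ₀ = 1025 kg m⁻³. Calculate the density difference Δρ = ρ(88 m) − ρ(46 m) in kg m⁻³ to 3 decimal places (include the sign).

ΔT = +1.9 K, ΔS = -0.05 psu (deep − shallow).
Δρ/ρ₀ = −(2.5 × 10⁻⁴)(+1.9) + (7.5 × 10⁻⁴)(-0.05) = -5.125 × 10⁻⁴.
Δρ = 1025 × (-5.125 × 10⁻⁴) = -0.525 kg m⁻³.
Negative Δρ: lighter below, statically unstable.

-0.525 kg m⁻³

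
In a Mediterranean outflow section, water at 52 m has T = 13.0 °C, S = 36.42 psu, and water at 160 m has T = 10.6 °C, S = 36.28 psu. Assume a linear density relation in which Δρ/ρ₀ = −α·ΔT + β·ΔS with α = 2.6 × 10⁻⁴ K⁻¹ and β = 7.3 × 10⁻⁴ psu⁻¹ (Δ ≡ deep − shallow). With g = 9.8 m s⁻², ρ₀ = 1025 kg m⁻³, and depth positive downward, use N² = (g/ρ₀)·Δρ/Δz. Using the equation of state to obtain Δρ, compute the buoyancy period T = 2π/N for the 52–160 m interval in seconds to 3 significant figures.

913 s

ΔT = -2.4 K, ΔS = -0.14 psu (deep − shallow).
Δρ/ρ₀ = −αΔT + βΔS = 6.24 × 10⁻⁴ − 1.022 × 10⁻⁴ = 5.218 × 10⁻⁴, so Δρ ≈ 0.5348 kg m⁻³.
N² = (g/ρ₀)·Δρ/Δz = g·(Δρ/ρ₀)/Δz = 9.8 × 5.218 × 10⁻⁴ / 108 = 4.7349 × 10⁻⁵ s⁻².
N = √(4.7349 × 10⁻⁵) = 6.8811 × 10⁻³ rad s⁻¹ → T = 2π/N = 913.11 s ≈ 913 s.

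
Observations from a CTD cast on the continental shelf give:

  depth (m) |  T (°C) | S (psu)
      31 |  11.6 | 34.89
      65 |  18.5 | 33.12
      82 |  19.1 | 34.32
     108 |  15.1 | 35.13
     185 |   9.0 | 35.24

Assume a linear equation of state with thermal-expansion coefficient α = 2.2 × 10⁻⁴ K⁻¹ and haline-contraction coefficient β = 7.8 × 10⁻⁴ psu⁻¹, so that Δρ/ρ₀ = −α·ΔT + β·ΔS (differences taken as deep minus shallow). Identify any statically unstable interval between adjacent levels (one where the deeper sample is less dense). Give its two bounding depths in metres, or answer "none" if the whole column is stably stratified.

31–65 m

Evaluate Δρ/ρ₀ = −αΔT + βΔS across each adjacent pair:
  31–65 m: −αΔT+βΔS = −(2.2 × 10⁻⁴)(+6.9)+(7.8 × 10⁻⁴)(-1.77) = -2.9 × 10⁻³ → UNSTABLE
  65–82 m: −αΔT+βΔS = −(2.2 × 10⁻⁴)(+0.6)+(7.8 × 10⁻⁴)(+1.20) = 8.0 × 10⁻⁴ → stable
  82–108 m: −αΔT+βΔS = −(2.2 × 10⁻⁴)(-4.0)+(7.8 × 10⁻⁴)(+0.81) = 1.5 × 10⁻³ → stable
  108–185 m: −αΔT+βΔS = −(2.2 × 10⁻⁴)(-6.1)+(7.8 × 10⁻⁴)(+0.11) = 1.4 × 10⁻³ → stable
The 31–65 m interval has Δρ < 0: lighter water underlies denser water.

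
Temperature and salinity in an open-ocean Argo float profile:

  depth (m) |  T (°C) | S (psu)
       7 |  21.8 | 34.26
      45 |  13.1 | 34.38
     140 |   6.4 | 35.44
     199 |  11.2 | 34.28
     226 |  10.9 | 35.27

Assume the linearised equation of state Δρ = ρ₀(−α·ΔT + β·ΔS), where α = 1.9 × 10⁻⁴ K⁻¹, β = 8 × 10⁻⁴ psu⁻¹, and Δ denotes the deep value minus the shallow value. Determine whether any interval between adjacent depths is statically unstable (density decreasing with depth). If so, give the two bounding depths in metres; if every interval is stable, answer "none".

140–199 m

Evaluate Δρ/ρ₀ = −αΔT + βΔS across each adjacent pair:
  7–45 m: −αΔT+βΔS = −(1.9 × 10⁻⁴)(-8.7)+(8 × 10⁻⁴)(+0.12) = 1.7 × 10⁻³ → stable
  45–140 m: −αΔT+βΔS = −(1.9 × 10⁻⁴)(-6.7)+(8 × 10⁻⁴)(+1.06) = 2.1 × 10⁻³ → stable
  140–199 m: −αΔT+βΔS = −(1.9 × 10⁻⁴)(+4.8)+(8 × 10⁻⁴)(-1.16) = -1.8 × 10⁻³ → UNSTABLE
  199–226 m: −αΔT+βΔS = −(1.9 × 10⁻⁴)(-0.3)+(8 × 10⁻⁴)(+0.99) = 8.5 × 10⁻⁴ → stable
The 140–199 m interval has Δρ < 0: lighter water underlies denser water.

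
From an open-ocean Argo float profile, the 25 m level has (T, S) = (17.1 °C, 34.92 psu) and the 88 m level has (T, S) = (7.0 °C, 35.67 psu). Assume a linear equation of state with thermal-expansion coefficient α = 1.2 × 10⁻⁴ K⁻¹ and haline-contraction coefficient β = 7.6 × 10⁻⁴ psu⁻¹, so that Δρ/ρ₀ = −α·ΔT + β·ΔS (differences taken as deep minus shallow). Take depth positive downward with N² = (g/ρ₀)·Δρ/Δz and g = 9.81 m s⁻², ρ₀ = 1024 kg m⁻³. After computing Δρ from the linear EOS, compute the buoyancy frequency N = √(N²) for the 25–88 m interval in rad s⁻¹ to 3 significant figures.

ΔT = -10.1 K, ΔS = +0.75 psu (deep − shallow).
Δρ/ρ₀ = −αΔT + βΔS = 1.212 × 10⁻³ + 5.70 × 10⁻⁴ = 1.782 × 10⁻³, so Δρ ≈ 1.825 kg m⁻³.
N² = (g/ρ₀)·Δρ/Δz = g·(Δρ/ρ₀)/Δz = 9.81 × 1.782 × 10⁻³ / 63 = 2.7748 × 10⁻⁴ s⁻².
N = √(2.7748 × 10⁻⁴) = 0.016658 rad s⁻¹ ≈ 0.0167 rad s⁻¹.

0.0167 rad s⁻¹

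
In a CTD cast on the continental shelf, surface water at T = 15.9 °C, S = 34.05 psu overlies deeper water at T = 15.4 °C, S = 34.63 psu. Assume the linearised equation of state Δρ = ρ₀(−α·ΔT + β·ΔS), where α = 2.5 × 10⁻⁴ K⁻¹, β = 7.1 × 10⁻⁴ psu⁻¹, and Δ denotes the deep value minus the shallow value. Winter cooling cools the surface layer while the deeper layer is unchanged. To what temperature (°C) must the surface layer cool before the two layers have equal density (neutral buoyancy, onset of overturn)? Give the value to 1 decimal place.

Neutral buoyancy requires Δρ = 0, i.e. −α(T_deep − T_surf′) + β(S_deep − S_surf) = 0.
T_surf′ = T_deep − (β/α)·ΔS = 15.4 − (7.1 × 10⁻⁴/2.5 × 10⁻⁴)·(+0.58) = 13.753 °C.
Cooling required: 15.9 − (13.753) = 2.147 °C.

13.8 °C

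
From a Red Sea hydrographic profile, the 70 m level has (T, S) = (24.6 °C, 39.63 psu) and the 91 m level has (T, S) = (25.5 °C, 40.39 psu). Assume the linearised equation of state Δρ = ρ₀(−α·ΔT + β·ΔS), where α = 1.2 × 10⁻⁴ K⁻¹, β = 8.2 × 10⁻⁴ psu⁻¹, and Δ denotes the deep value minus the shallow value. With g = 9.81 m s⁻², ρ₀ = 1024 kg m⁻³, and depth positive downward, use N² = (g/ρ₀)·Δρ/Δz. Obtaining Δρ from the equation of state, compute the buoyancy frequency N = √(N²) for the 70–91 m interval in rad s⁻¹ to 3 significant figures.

0.0155 rad s⁻¹

ΔT = +0.9 K, ΔS = +0.76 psu (deep − shallow).
Δρ/ρ₀ = −αΔT + βΔS = -1.08 × 10⁻⁴ + 6.232 × 10⁻⁴ = 5.152 × 10⁻⁴, so Δρ ≈ 0.5276 kg m⁻³.
N² = (g/ρ₀)·Δρ/Δz = g·(Δρ/ρ₀)/Δz = 9.81 × 5.152 × 10⁻⁴ / 21 = 2.4067 × 10⁻⁴ s⁻².
N = √(2.4067 × 10⁻⁴) = 0.015514 rad s⁻¹ ≈ 0.0155 rad s⁻¹.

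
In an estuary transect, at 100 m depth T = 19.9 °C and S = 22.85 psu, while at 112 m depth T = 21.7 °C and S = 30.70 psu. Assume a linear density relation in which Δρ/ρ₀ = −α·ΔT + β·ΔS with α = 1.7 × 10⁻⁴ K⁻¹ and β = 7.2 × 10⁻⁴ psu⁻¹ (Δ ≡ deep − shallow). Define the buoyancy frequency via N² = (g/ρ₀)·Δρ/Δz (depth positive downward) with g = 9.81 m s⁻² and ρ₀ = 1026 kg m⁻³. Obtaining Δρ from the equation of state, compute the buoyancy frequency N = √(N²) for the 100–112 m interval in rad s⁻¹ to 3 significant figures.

ΔT = +1.8 K, ΔS = +7.85 psu (deep − shallow).
Δρ/ρ₀ = −αΔT + βΔS = -3.06 × 10⁻⁴ + 5.652 × 10⁻³ = 5.346 × 10⁻³, so Δρ ≈ 5.485 kg m⁻³.
N² = (g/ρ₀)·Δρ/Δz = g·(Δρ/ρ₀)/Δz = 9.81 × 5.346 × 10⁻³ / 12 = 4.3704 × 10⁻³ s⁻².
N = √(4.3704 × 10⁻³) = 0.066109 rad s⁻¹ ≈ 0.0661 rad s⁻¹.

0.0661 rad s⁻¹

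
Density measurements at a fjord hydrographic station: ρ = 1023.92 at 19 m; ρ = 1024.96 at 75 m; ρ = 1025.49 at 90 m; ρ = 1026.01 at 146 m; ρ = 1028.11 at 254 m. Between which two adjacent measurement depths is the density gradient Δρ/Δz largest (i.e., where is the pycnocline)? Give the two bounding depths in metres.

Compute the density gradient over each adjacent pair:
  19–75 m: Δρ/Δz = 1.04/56 = 0.019 kg m⁻⁴
  75–90 m: Δρ/Δz = 0.53/15 = 0.035 kg m⁻⁴
  90–146 m: Δρ/Δz = 0.52/56 = 9.3 × 10⁻³ kg m⁻⁴
  146–254 m: Δρ/Δz = 2.10/108 = 0.019 kg m⁻⁴
The largest gradient is in the 75–90 m interval — the pycnocline.

75–90 m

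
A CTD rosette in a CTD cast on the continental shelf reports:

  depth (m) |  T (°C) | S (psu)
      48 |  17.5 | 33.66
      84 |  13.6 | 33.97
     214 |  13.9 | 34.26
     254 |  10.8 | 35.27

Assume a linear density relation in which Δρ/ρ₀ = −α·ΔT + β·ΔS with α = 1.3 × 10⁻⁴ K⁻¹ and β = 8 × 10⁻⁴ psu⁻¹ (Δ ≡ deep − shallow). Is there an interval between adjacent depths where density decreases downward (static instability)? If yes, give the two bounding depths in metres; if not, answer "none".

Evaluate Δρ/ρ₀ = −αΔT + βΔS across each adjacent pair:
  48–84 m: −αΔT+βΔS = −(1.3 × 10⁻⁴)(-3.9)+(8 × 10⁻⁴)(+0.31) = 7.6 × 10⁻⁴ → stable
  84–214 m: −αΔT+βΔS = −(1.3 × 10⁻⁴)(+0.3)+(8 × 10⁻⁴)(+0.29) = 1.9 × 10⁻⁴ → stable
  214–254 m: −αΔT+βΔS = −(1.3 × 10⁻⁴)(-3.1)+(8 × 10⁻⁴)(+1.01) = 1.2 × 10⁻³ → stable
Every interval has Δρ > 0: the column is stably stratified throughout.

none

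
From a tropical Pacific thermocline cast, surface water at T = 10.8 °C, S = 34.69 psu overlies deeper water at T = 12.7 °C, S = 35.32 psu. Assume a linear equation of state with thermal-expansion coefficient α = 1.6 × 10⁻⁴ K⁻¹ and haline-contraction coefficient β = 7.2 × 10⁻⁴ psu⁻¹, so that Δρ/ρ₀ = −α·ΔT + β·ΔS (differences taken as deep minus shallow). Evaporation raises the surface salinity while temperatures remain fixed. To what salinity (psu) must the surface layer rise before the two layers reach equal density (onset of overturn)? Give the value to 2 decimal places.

34.90 psu

Neutral buoyancy requires −α(T_deep − T_surf) + β(S_deep − S_surf′) = 0.
S_surf′ = S_deep − (α/β)·ΔT = 35.32 − (1.6 × 10⁻⁴/7.2 × 10⁻⁴)·(+1.9) = 34.8978 psu.
Increase required: 34.8978 − 34.69 = 0.2078 psu.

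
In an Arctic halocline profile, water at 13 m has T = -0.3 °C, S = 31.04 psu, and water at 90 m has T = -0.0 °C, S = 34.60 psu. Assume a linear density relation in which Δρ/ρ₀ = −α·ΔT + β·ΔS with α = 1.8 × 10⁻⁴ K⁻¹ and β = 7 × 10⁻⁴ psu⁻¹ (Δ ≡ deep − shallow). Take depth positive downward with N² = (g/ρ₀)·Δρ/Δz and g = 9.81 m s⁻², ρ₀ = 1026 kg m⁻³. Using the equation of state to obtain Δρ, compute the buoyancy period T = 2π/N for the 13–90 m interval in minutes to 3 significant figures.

5.94 min

ΔT = +0.3 K, ΔS = +3.56 psu (deep − shallow).
Δρ/ρ₀ = −αΔT + βΔS = -5.40 × 10⁻⁵ + 2.492 × 10⁻³ = 2.438 × 10⁻³, so Δρ ≈ 2.501 kg m⁻³.
N² = (g/ρ₀)·Δρ/Δz = g·(Δρ/ρ₀)/Δz = 9.81 × 2.438 × 10⁻³ / 77 = 3.1061 × 10⁻⁴ s⁻².
N = √(3.1061 × 10⁻⁴) = 0.017624 rad s⁻¹ → T = 2π/N = 356.51 s = 5.9418 min ≈ 5.94 min.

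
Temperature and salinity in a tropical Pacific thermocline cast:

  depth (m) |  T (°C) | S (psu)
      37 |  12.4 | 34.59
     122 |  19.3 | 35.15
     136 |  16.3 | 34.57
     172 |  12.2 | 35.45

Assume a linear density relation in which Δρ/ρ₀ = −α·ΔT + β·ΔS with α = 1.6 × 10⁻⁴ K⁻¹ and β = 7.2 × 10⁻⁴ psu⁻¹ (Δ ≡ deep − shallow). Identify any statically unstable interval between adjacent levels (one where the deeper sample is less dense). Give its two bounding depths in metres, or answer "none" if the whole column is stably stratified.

37–122 m

Evaluate Δρ/ρ₀ = −αΔT + βΔS across each adjacent pair:
  37–122 m: −αΔT+βΔS = −(1.6 × 10⁻⁴)(+6.9)+(7.2 × 10⁻⁴)(+0.56) = -7.0 × 10⁻⁴ → UNSTABLE
  122–136 m: −αΔT+βΔS = −(1.6 × 10⁻⁴)(-3.0)+(7.2 × 10⁻⁴)(-0.58) = 6.2 × 10⁻⁵ → stable
  136–172 m: −αΔT+βΔS = −(1.6 × 10⁻⁴)(-4.1)+(7.2 × 10⁻⁴)(+0.88) = 1.3 × 10⁻³ → stable
The 37–122 m interval has Δρ < 0: lighter water underlies denser water.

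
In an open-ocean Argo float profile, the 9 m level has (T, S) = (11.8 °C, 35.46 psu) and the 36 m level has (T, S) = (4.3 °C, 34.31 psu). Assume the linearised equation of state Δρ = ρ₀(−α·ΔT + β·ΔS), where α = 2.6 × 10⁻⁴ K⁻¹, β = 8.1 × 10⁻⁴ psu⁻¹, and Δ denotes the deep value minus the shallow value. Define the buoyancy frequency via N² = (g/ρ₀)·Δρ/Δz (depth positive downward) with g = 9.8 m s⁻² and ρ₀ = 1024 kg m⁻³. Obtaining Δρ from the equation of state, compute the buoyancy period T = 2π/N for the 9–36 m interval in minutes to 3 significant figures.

5.45 min

ΔT = -7.5 K, ΔS = -1.15 psu (deep − shallow).
Δρ/ρ₀ = −αΔT + βΔS = 1.95 × 10⁻³ − 9.315 × 10⁻⁴ = 1.0185 × 10⁻³, so Δρ ≈ 1.043 kg m⁻³.
N² = (g/ρ₀)·Δρ/Δz = g·(Δρ/ρ₀)/Δz = 9.8 × 1.0185 × 10⁻³ / 27 = 3.6968 × 10⁻⁴ s⁻².
N = √(3.6968 × 10⁻⁴) = 0.019227 rad s⁻¹ → T = 2π/N = 326.79 s = 5.4465 min ≈ 5.45 min.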